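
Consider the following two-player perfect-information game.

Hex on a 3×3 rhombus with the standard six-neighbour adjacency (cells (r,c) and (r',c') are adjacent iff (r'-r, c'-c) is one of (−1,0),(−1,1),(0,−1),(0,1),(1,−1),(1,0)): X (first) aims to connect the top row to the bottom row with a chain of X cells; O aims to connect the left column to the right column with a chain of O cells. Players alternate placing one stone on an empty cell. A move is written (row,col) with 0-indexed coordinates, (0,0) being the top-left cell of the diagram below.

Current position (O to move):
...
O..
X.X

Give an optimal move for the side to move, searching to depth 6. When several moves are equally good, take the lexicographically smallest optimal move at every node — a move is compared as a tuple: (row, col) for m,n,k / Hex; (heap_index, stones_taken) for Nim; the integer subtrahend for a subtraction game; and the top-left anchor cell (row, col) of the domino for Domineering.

[.../O../X.X] O move#1: (0,0):-1/O../O../X.X, (0,1):-1/.O./O../X.X, (0,2):+1/..O/O../X.X*, (1,1):+1/.../OO./X.X, (1,2):-1/.../O.O/X.X, (2,1):-1/.../O../XOX
[..O/O../X.X] X move#2: (0,0):-1/X.O/O../X.X*, (0,1):-1/.XO/O../X.X, (1,1):-1/..O/OX./X.X, (1,2):-1/..O/O.X/X.X, (2,1):-1/..O/O../XXX
[X.O/O../X.X] O move#3: (0,1):+1/XOO/O../X.X*, (1,1):+1/X.O/OO./X.X, (1,2):+1/X.O/O.O/X.X, (2,1):+1/X.O/O../XOX
[XOO/O../X.X] end (terminal -1, X#4); searched .../O../X.X to 6

O's best at [.../O../X.X]: (0,2)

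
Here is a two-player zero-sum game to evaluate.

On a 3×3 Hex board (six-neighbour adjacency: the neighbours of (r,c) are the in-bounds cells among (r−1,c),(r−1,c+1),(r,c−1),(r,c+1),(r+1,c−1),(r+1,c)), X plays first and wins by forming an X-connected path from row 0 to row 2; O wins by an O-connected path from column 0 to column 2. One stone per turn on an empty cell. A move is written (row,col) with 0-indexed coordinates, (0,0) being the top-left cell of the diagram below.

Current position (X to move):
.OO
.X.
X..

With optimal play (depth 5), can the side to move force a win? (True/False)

X winning at [.OO/.X./X..]: False

ply 1, X at .OO/.X./X.. | (0,0)=-1→XOO/.X./X..*; (1,0)=-1→.OO/XX./X..; (1,2)=-1→.OO/.XX/X..; (2,1)=-1→.OO/.X./XX.; (2,2)=-1→.OO/.X./X.X
ply 2, O at XOO/.X./X.. | (1,0)=+1→XOO/OX./X..*; (1,2)=-1→XOO/.XO/X..; (2,1)=-1→XOO/.X./XO.; (2,2)=-1→XOO/.X./X.O
ply 3: XOO/OX./X.. is terminal -1 (X); from .OO/.X./X.. depth 5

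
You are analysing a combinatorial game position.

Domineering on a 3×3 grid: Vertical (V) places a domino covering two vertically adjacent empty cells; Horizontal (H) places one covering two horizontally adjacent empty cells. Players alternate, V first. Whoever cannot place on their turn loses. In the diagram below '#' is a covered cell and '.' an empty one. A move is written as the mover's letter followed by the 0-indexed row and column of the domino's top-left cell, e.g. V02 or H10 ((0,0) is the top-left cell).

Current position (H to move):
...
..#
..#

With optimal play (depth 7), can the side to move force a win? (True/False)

[.../..#/..#] H move#1: H00:-1/##./..#/..#, H01:-1/.##/..#/..#, H10:+1/.../###/..#*, H20:-1/.../..#/###
[.../###/..#] end (terminal -1, V#2); searched .../..#/..# to 7

H winning at [.../..#/..#]: True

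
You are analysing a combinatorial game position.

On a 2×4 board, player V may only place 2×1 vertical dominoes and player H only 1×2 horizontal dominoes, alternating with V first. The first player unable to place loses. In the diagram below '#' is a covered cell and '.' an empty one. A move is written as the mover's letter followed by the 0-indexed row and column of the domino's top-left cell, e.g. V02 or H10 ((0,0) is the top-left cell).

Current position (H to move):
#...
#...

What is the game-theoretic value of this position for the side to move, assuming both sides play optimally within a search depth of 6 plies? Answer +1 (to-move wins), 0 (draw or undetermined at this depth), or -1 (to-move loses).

ply 1, H at #.../#... | H01=+1→###./#...*; H02=+1→#.##/#...; H11=+1→#.../###.; H12=+1→#.../#.##
ply 2, V at ###./#... | V03=-1→####/#..#*
ply 3, H at ####/#..# | H11=+1→####/####*
ply 4: ####/#### is terminal -1 (V); from #.../#... depth 6

value(#.../#..., H) = +1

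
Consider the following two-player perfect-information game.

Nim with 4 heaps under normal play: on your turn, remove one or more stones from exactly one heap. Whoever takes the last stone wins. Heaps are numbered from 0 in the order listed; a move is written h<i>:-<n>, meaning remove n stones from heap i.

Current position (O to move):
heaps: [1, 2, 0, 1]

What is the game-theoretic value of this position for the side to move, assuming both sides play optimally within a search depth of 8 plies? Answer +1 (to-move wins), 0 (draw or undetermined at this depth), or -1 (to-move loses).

value((1,2,0,1), O) = +1

[(1,2,0,1)] O move#1: h0:-1:-1/(0,2,0,1), h1:-1:-1/(1,1,0,1), h1:-2:+1/(1,0,0,1)*, h3:-1:-1/(1,2,0,0)
[(1,0,0,1)] X move#2: h0:-1:-1/(0,0,0,1)*, h3:-1:-1/(1,0,0,0)
[(0,0,0,1)] O move#3: h3:-1:+1/(0,0,0,0)*
[(0,0,0,0)] end (terminal -1, X#4); searched (1,2,0,1) to 8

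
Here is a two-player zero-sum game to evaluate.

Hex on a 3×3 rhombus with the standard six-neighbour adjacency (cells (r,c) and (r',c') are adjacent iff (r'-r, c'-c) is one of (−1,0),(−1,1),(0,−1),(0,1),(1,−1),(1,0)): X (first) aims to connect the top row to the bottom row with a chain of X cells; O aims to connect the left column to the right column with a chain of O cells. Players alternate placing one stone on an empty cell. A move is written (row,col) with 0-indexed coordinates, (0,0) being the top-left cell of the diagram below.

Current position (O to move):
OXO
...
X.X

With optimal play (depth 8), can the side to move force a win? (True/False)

O winning at [OXO/.../X.X]: False

[OXO/.../X.X] O move#1: (1,0):-1/OXO/O../X.X*, (1,1):-1/OXO/.O./X.X, (1,2):-1/OXO/..O/X.X, (2,1):-1/OXO/.../XOX
[OXO/O../X.X] X move#2: (1,1):+1/OXO/OX./X.X*, (1,2):-1/OXO/O.X/X.X, (2,1):-1/OXO/O../XXX
[OXO/OX./X.X] end (terminal -1, O#3); searched OXO/.../X.X to 8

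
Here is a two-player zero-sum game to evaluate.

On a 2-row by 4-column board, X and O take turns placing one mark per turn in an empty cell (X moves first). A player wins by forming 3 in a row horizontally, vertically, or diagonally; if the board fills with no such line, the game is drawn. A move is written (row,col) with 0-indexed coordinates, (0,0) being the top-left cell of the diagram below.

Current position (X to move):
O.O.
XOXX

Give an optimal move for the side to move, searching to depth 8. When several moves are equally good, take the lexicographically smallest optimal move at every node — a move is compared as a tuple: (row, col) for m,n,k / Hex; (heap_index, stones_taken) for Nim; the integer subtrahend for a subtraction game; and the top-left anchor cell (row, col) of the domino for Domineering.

X's best at [O.O./XOXX]: (0,1)

[O.O./XOXX] X move#1: (0,1):+0/OXO./XOXX*, (0,3):-1/O.OX/XOXX
[OXO./XOXX] O move#2: (0,3):+0/OXOO/XOXX*
[OXOO/XOXX] end (terminal +0, X#3); searched O.O./XOXX to 8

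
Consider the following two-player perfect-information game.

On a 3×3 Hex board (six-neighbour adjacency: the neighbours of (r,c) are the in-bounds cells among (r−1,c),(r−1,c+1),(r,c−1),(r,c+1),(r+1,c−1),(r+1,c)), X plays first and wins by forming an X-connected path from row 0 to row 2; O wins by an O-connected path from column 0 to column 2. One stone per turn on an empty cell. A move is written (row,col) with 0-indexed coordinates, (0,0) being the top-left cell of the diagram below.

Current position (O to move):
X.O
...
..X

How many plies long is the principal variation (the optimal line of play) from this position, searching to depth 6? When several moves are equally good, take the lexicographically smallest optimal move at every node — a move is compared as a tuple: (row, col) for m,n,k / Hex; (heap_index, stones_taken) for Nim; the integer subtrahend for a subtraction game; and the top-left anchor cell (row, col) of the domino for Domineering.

PV length from [X.O/.../..X]: 3 plies

ply 1, O at X.O/.../..X | (0,1)=-1→XOO/.../..X; (1,0)=+1→X.O/O../..X*; (1,1)=+1→X.O/.O./..X; (1,2)=-1→X.O/..O/..X; (2,0)=-1→X.O/.../O.X; (2,1)=-1→X.O/.../.OX
ply 2, X at X.O/O../..X | (0,1)=-1→XXO/O../..X*; (1,1)=-1→X.O/OX./..X; (1,2)=-1→X.O/O.X/..X; (2,0)=-1→X.O/O../X.X; (2,1)=-1→X.O/O../.XX
ply 3, O at XXO/O../..X | (1,1)=+1→XXO/OO./..X*; (1,2)=-1→XXO/O.O/..X; (2,0)=-1→XXO/O../O.X; (2,1)=-1→XXO/O../.OX
ply 4: XXO/OO./..X is terminal -1 (X); from X.O/.../..X depth 6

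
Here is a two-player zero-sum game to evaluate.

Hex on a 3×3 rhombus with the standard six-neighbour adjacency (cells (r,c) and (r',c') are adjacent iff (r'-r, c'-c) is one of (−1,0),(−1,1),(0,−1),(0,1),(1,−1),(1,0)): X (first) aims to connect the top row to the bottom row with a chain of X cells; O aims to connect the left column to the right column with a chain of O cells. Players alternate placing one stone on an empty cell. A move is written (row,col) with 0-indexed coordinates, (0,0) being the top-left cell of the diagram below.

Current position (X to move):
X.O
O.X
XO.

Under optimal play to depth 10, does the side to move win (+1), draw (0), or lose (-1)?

p1 X@[X.O/O.X/XO.]: (0,1)[XXO/O.X/XO.]-1* (1,1)[X.O/OXX/XO.]-1 (2,2)[X.O/O.X/XOX]-1
p2 O@[XXO/O.X/XO.]: (1,1)[XXO/OOX/XO.]+1* (2,2)[XXO/O.X/XOO]-1
p3 X@[XXO/OOX/XO.] terminal -1; root [X.O/O.X/XO.] d10

value(X.O/O.X/XO., X) = -1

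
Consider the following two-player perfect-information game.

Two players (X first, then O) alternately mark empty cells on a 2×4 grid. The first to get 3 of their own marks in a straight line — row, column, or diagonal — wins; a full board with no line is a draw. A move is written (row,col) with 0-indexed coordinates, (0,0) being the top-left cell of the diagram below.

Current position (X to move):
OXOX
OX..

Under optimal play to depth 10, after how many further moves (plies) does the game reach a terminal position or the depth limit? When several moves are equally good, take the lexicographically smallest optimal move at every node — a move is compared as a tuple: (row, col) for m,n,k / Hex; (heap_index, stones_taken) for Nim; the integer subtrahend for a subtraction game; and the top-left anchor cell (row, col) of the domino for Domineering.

p1 X@[OXOX/OX..]: (1,2)[OXOX/OXX.]+0* (1,3)[OXOX/OX.X]+0
p2 O@[OXOX/OXX.]: (1,3)[OXOX/OXXO]+0*
p3 X@[OXOX/OXXO] terminal +0; root [OXOX/OX..] d10

PV length from [OXOX/OX..]: 2 plies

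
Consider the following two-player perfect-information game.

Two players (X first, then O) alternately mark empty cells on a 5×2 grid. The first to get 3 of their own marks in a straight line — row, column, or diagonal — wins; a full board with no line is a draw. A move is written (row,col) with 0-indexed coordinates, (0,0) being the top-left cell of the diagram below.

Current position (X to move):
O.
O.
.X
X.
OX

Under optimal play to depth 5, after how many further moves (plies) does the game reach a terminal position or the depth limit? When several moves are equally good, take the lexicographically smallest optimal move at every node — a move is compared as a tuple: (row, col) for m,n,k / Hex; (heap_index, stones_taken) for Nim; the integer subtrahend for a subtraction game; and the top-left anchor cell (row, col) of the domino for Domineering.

ply 1, X at O./O./.X/X./OX | (0,1)=-1→OX/O./.X/X./OX; (1,1)=-1→O./OX/.X/X./OX; (2,0)=+0→O./O./XX/X./OX; (3,1)=+1→O./O./.X/XX/OX*
ply 2: O./O./.X/XX/OX is terminal -1 (O); from O./O./.X/X./OX depth 5

PV length from [O./O./.X/X./OX]: 1 ply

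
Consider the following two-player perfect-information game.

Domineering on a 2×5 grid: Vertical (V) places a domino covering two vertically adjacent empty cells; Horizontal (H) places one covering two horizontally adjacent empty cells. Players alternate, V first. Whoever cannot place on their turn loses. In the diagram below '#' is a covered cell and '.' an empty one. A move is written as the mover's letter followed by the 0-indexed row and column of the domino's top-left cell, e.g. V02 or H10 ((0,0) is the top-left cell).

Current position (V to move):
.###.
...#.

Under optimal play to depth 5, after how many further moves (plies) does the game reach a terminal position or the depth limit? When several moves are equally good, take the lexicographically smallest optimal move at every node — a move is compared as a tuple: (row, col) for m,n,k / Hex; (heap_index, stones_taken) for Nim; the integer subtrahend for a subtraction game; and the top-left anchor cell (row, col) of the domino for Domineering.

ply 1, V at .###./...#. | V00=+1→####./#..#.*; V04=-1→.####/...##
ply 2, H at ####./#..#. | H11=-1→####./####.*
ply 3, V at ####./####. | V04=+1→#####/#####*
ply 4: #####/##### is terminal -1 (H); from .###./...#. depth 5

PV length from [.###./...#.]: 3 plies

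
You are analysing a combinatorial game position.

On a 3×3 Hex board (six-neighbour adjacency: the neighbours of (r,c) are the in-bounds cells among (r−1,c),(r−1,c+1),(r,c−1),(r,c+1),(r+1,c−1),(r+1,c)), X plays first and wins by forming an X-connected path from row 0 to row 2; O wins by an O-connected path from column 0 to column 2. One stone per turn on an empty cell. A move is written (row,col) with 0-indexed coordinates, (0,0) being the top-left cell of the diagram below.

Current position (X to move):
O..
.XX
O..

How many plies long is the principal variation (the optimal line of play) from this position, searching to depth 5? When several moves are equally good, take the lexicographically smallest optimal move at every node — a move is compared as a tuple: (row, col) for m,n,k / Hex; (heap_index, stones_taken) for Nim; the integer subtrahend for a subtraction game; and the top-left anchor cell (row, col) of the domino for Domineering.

p1 X@[O../.XX/O..]: (0,1)[OX./.XX/O..]+1* (0,2)[O.X/.XX/O..]+1 (1,0)[O../XXX/O..]+1 (2,1)[O../.XX/OX.]+1 (2,2)[O../.XX/O.X]+1
p2 O@[OX./.XX/O..]: (0,2)[OXO/.XX/O..]-1* (1,0)[OX./OXX/O..]-1 (2,1)[OX./.XX/OO.]-1 (2,2)[OX./.XX/O.O]-1
p3 X@[OXO/.XX/O..]: (1,0)[OXO/XXX/O..]+1* (2,1)[OXO/.XX/OX.]+1 (2,2)[OXO/.XX/O.X]+1
p4 O@[OXO/XXX/O..]: (2,1)[OXO/XXX/OO.]-1* (2,2)[OXO/XXX/O.O]-1
p5 X@[OXO/XXX/OO.]: (2,2)[OXO/XXX/OOX]+1*
p6 O@[OXO/XXX/OOX] terminal -1; root [O../.XX/O..] d5

PV length from [O../.XX/O..]: 5 plies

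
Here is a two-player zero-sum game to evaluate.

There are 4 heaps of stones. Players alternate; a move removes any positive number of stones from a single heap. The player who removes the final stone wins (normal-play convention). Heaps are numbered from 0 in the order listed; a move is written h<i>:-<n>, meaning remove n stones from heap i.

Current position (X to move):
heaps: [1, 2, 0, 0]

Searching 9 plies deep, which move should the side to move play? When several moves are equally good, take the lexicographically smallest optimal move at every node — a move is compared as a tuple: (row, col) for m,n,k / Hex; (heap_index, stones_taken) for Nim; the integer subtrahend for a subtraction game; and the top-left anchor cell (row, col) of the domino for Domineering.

X's best at [(1,2,0,0)]: h1:-1

p1 X@[(1,2,0,0)]: h0:-1[(0,2,0,0)]-1 h1:-1[(1,1,0,0)]+1* h1:-2[(1,0,0,0)]-1
p2 O@[(1,1,0,0)]: h0:-1[(0,1,0,0)]-1* h1:-1[(1,0,0,0)]-1
p3 X@[(0,1,0,0)]: h1:-1[(0,0,0,0)]+1*
p4 O@[(0,0,0,0)] terminal -1; root [(1,2,0,0)] d9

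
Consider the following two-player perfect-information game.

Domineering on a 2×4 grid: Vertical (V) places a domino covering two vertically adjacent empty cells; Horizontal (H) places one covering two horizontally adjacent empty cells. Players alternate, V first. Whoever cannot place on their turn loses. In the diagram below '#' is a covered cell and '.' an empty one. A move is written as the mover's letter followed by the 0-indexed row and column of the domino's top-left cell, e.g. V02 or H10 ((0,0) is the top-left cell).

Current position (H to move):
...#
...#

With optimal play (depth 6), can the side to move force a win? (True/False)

H winning at [...#/...#]: True

ply 1, H at ...#/...# | H00=+1→##.#/...#*; H01=+1→.###/...#; H10=+1→...#/##.#; H11=+1→...#/.###
ply 2, V at ##.#/...# | V02=-1→####/..##*
ply 3, H at ####/..## | H10=+1→####/####*
ply 4: ####/#### is terminal -1 (V); from ...#/...# depth 6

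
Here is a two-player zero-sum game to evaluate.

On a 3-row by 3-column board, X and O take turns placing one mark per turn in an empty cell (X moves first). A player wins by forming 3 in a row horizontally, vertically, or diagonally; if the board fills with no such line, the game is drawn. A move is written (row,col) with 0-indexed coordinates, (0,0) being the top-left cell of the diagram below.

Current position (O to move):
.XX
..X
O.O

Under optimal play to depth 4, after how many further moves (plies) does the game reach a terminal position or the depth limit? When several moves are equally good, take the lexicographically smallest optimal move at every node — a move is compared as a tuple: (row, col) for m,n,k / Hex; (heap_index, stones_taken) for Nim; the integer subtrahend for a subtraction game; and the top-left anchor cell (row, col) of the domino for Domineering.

PV length from [.XX/..X/O.O]: 3 plies

p1 O@[.XX/..X/O.O]: (0,0)[OXX/..X/O.O]+1* (1,0)[.XX/O.X/O.O]-1 (1,1)[.XX/.OX/O.O]-1 (2,1)[.XX/..X/OOO]+1
p2 X@[OXX/..X/O.O]: (1,0)[OXX/X.X/O.O]-1* (1,1)[OXX/.XX/O.O]-1 (2,1)[OXX/..X/OXO]-1
p3 O@[OXX/X.X/O.O]: (1,1)[OXX/XOX/O.O]+1* (2,1)[OXX/X.X/OOO]+1
p4 X@[OXX/XOX/O.O] terminal -1; root [.XX/..X/O.O] d4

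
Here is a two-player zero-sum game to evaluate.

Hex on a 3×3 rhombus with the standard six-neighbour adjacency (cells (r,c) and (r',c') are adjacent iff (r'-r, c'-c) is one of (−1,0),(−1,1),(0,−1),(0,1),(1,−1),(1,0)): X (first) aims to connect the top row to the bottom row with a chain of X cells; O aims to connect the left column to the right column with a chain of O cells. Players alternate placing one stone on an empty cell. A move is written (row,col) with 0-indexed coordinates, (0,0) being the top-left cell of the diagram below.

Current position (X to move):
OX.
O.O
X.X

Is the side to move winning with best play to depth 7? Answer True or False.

X winning at [OX./O.O/X.X]: True

[OX./O.O/X.X] X move#1: (0,2):-1/OXX/O.O/X.X, (1,1):+1/OX./OXO/X.X*, (2,1):-1/OX./O.O/XXX
[OX./OXO/X.X] end (terminal -1, O#2); searched OX./O.O/X.X to 7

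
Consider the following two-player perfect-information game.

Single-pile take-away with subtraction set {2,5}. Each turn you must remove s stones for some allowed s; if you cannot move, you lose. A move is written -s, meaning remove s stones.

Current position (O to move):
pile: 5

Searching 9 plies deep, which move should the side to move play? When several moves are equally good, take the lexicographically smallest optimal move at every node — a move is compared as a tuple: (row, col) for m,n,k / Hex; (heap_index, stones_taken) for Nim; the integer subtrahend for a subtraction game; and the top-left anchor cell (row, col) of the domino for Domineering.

p1 O@[5]: -2[3]-1 -5[0]+1*
p2 X@[0] terminal -1; root [5] d9

O's best at [5]: -5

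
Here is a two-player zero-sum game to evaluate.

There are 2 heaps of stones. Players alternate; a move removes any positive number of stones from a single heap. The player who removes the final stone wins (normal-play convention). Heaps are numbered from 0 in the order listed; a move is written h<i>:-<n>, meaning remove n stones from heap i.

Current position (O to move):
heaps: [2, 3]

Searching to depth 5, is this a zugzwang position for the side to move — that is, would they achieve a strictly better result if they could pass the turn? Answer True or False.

zugzwang((2,3), O) = False

ply 1, O at (2,3) | h0:-1=-1→(1,3); h0:-2=-1→(0,3); h1:-1=+1→(2,2)*; h1:-2=-1→(2,1); h1:-3=-1→(2,0)
ply 2, X at (2,2) | h0:-1=-1→(1,2)*; h0:-2=-1→(0,2); h1:-1=-1→(2,1); h1:-2=-1→(2,0)
ply 3, O at (1,2) | h0:-1=-1→(0,2); h1:-1=+1→(1,1)*; h1:-2=-1→(1,0)
ply 4, X at (1,1) | h0:-1=-1→(0,1)*; h1:-1=-1→(1,0)
ply 5, O at (0,1) | h1:-1=+1→(0,0)*
ply 6: (0,0) is terminal -1 (X); from (2,3) depth 5
pass branch (X moves first from the same position):
  | ply 1, X at (2,3) | h0:-1=-1→(1,3); h0:-2=-1→(0,3); h1:-1=+1→(2,2)*; h1:-2=-1→(2,1); h1:-3=-1→(2,0)
  | ply 2, O at (2,2) | h0:-1=-1→(1,2)*; h0:-2=-1→(0,2); h1:-1=-1→(2,1); h1:-2=-1→(2,0)
  | ply 3, X at (1,2) | h0:-1=-1→(0,2); h1:-1=+1→(1,1)*; h1:-2=-1→(1,0)
  | ply 4, O at (1,1) | h0:-1=-1→(0,1)*; h1:-1=-1→(1,0)
  | ply 5, X at (0,1) | h1:-1=+1→(0,0)*
  | ply 6: (0,0) is terminal -1 (O); from (2,3) depth 5
O moving scores +1; O passing scores -1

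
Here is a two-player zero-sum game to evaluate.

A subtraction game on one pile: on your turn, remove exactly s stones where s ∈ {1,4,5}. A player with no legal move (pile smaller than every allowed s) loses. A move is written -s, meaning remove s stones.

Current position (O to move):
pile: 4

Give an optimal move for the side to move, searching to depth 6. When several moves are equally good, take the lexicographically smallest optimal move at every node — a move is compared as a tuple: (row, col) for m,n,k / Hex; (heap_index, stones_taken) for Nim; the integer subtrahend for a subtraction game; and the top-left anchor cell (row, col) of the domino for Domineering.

O's best at [4]: -4

ply 1, O at 4 | -1=-1→3; -4=+1→0*
ply 2: 0 is terminal -1 (X); from 4 depth 6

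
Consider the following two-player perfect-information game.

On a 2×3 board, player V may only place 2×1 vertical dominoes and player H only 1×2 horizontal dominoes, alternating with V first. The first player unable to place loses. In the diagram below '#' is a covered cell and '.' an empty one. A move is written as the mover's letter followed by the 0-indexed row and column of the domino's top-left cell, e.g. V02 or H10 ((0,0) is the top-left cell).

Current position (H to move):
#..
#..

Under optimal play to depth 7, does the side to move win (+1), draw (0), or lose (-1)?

ply 1, H at #../#.. | H01=+1→###/#..*; H11=+1→#../###
ply 2: ###/#.. is terminal -1 (V); from #../#.. depth 7

value(#../#.., H) = +1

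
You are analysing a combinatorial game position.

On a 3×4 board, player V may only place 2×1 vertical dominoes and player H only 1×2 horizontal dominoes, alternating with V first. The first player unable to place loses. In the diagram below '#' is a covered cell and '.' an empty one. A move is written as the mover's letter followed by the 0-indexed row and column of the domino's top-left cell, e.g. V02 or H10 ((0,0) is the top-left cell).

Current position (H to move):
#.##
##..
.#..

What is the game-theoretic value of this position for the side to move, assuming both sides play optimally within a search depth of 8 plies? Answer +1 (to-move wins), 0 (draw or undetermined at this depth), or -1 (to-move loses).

p1 H@[#.##/##../.#..]: H12[#.##/####/.#..]+1* H22[#.##/##../.###]+1
p2 V@[#.##/####/.#..] terminal -1; root [#.##/##../.#..] d8

value(#.##/##../.#.., H) = +1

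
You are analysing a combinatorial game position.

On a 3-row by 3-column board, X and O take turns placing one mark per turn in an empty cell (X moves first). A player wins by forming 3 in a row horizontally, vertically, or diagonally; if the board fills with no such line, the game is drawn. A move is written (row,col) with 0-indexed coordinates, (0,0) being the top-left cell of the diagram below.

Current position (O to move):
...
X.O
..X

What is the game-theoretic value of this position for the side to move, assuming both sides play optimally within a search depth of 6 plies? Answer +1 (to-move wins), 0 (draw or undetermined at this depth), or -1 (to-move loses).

[.../X.O/..X] O move#1: (0,0):+0/O../X.O/..X*, (0,1):-1/.O./X.O/..X, (0,2):-1/..O/X.O/..X, (1,1):-1/.../XOO/..X, (2,0):+0/.../X.O/O.X, (2,1):-1/.../X.O/.OX
[O../X.O/..X] X move#2: (0,1):+0/OX./X.O/..X*, (0,2):+0/O.X/X.O/..X, (1,1):+0/O../XXO/..X, (2,0):+0/O../X.O/X.X, (2,1):+0/O../X.O/.XX
[OX./X.O/..X] O move#3: (0,2):-1/OXO/X.O/..X, (1,1):+0/OX./XOO/..X*, (2,0):+0/OX./X.O/O.X, (2,1):+0/OX./X.O/.OX
[OX./XOO/..X] X move#4: (0,2):+0/OXX/XOO/..X*, (2,0):+0/OX./XOO/X.X, (2,1):+0/OX./XOO/.XX
[OXX/XOO/..X] O move#5: (2,0):+0/OXX/XOO/O.X*, (2,1):+0/OXX/XOO/.OX
[OXX/XOO/O.X] X move#6: (2,1):+0/OXX/XOO/OXX*
[OXX/XOO/OXX] end (terminal +0, O#7); searched .../X.O/..X to 6

value(.../X.O/..X, O) = 0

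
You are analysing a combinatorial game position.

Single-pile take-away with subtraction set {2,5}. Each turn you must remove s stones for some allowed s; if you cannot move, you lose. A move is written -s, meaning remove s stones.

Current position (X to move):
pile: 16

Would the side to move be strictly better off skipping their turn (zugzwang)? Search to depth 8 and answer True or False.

zugzwang(16, X) = False

ply 1, X at 16 | -2=+1→14*; -5=+1→11
ply 2, O at 14 | -2=-1→12*; -5=-1→9
ply 3, X at 12 | -2=-1→10; -5=+1→7*
ply 4, O at 7 | -2=-1→5*; -5=-1→2
ply 5, X at 5 | -2=-1→3; -5=+1→0*
ply 6: 0 is terminal -1 (O); from 16 depth 8
suppose X passes — search the same position with O to move:
pass> ply 1, O at 16 | -2=+1→14*; -5=+1→11
pass> ply 2, X at 14 | -2=-1→12*; -5=-1→9
pass> ply 3, O at 12 | -2=-1→10; -5=+1→7*
pass> ply 4, X at 7 | -2=-1→5*; -5=-1→2
pass> ply 5, O at 5 | -2=-1→3; -5=+1→0*
pass> ply 6: 0 is terminal -1 (X); from 16 depth 8
for X: play +1, pass -1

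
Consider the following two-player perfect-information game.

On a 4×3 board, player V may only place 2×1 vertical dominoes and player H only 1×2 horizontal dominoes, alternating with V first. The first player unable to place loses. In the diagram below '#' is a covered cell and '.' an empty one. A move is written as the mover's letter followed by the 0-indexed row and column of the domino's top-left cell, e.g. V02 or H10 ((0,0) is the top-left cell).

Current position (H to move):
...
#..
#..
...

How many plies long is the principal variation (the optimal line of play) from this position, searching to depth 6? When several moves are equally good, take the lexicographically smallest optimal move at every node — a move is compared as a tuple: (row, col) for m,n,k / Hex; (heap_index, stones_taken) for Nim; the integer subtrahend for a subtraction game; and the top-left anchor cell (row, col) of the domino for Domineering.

PV length from [.../#../#../...]: 4 plies

[.../#../#../...] H move#1: H00:-1/##./#../#../...*, H01:-1/.##/#../#../..., H11:-1/.../###/#../..., H21:-1/.../#../###/..., H30:-1/.../#../#../##., H31:-1/.../#../#../.##
[##./#../#../...] V move#2: V02:-1/###/#.#/#../..., V11:+1/##./##./##./...*, V12:+1/##./#.#/#.#/..., V21:+1/##./#../##./.#., V22:+1/##./#../#.#/..#
[##./##./##./...] H move#3: H30:-1/##./##./##./##.*, H31:-1/##./##./##./.##
[##./##./##./##.] V move#4: V02:+1/###/###/##./##.*, V12:+1/##./###/###/##., V22:+1/##./##./###/###
[###/###/##./##.] end (terminal -1, H#5); searched .../#../#../... to 6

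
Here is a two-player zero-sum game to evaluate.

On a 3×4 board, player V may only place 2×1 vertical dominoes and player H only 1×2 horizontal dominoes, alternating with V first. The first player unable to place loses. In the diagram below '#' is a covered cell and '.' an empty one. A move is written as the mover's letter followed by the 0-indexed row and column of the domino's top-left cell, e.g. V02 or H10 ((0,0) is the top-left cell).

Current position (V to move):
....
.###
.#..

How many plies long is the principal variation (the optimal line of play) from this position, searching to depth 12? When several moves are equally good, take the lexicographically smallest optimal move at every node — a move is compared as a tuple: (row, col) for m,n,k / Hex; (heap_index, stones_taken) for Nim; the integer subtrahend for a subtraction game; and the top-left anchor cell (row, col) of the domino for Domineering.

p1 V@[..../.###/.#..]: V00[#.../####/.#..]-1* V10[..../####/##..]-1
p2 H@[#.../####/.#..]: H01[###./####/.#..]+1* H02[#.##/####/.#..]+1 H22[#.../####/.###]+1
p3 V@[###./####/.#..] terminal -1; root [..../.###/.#..] d12

PV length from [..../.###/.#..]: 2 plies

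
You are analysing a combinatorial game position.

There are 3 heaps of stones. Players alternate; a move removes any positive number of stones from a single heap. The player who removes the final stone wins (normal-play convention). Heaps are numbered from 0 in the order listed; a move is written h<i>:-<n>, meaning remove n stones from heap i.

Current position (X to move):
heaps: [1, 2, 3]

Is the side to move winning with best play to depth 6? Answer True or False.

p1 X@[(1,2,3)]: h0:-1[(0,2,3)]-1* h1:-1[(1,1,3)]-1 h1:-2[(1,0,3)]-1 h2:-1[(1,2,2)]-1 h2:-2[(1,2,1)]-1 h2:-3[(1,2,0)]-1
p2 O@[(0,2,3)]: h1:-1[(0,1,3)]-1 h1:-2[(0,0,3)]-1 h2:-1[(0,2,2)]+1* h2:-2[(0,2,1)]-1 h2:-3[(0,2,0)]-1
p3 X@[(0,2,2)]: h1:-1[(0,1,2)]-1* h1:-2[(0,0,2)]-1 h2:-1[(0,2,1)]-1 h2:-2[(0,2,0)]-1
p4 O@[(0,1,2)]: h1:-1[(0,0,2)]-1 h2:-1[(0,1,1)]+1* h2:-2[(0,1,0)]-1
p5 X@[(0,1,1)]: h1:-1[(0,0,1)]-1* h2:-1[(0,1,0)]-1
p6 O@[(0,0,1)]: h2:-1[(0,0,0)]+1*
p7 X@[(0,0,0)] terminal -1; root [(1,2,3)] d6

X winning at [(1,2,3)]: False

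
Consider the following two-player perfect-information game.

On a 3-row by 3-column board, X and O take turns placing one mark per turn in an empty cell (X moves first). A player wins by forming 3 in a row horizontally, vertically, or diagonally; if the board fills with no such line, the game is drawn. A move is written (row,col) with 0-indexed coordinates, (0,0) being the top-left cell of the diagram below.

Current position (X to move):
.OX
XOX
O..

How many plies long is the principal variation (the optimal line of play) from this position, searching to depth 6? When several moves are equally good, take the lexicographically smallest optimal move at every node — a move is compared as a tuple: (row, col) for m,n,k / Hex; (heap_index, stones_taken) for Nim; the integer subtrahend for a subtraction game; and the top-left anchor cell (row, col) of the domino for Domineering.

PV length from [.OX/XOX/O..]: 1 ply

ply 1, X at .OX/XOX/O.. | (0,0)=-1→XOX/XOX/O..; (2,1)=+0→.OX/XOX/OX.; (2,2)=+1→.OX/XOX/O.X*
ply 2: .OX/XOX/O.X is terminal -1 (O); from .OX/XOX/O.. depth 6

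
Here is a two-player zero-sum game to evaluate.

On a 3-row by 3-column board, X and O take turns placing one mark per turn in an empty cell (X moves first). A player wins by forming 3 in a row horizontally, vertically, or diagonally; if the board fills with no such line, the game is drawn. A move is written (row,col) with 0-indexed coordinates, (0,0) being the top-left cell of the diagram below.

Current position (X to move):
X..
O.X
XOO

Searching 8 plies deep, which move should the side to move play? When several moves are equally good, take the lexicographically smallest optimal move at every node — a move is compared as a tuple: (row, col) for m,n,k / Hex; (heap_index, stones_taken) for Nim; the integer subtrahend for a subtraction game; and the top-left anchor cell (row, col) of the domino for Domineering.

X's best at [X../O.X/XOO]: (0,2)

p1 X@[X../O.X/XOO]: (0,1)[XX./O.X/XOO]+0 (0,2)[X.X/O.X/XOO]+1* (1,1)[X../OXX/XOO]+0
p2 O@[X.X/O.X/XOO]: (0,1)[XOX/O.X/XOO]-1* (1,1)[X.X/OOX/XOO]-1
p3 X@[XOX/O.X/XOO]: (1,1)[XOX/OXX/XOO]+1*
p4 O@[XOX/OXX/XOO] terminal -1; root [X../O.X/XOO] d8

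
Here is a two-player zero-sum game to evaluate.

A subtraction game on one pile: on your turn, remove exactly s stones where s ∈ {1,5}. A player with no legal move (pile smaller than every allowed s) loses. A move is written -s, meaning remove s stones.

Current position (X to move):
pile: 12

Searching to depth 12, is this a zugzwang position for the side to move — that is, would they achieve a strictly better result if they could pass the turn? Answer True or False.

zugzwang(12, X) = True

[12] X move#1: -1:-1/11*, -5:-1/7
[11] O move#2: -1:+1/10*, -5:+1/6
[10] X move#3: -1:-1/9*, -5:-1/5
[9] O move#4: -1:+1/8*, -5:+1/4
[8] X move#5: -1:-1/7*, -5:-1/3
[7] O move#6: -1:+1/6*, -5:+1/2
[6] X move#7: -1:-1/5*, -5:-1/1
[5] O move#8: -1:+1/4*, -5:+1/0
[4] X move#9: -1:-1/3*
[3] O move#10: -1:+1/2*
[2] X move#11: -1:-1/1*
[1] O move#12: -1:+1/0*
[0] end (terminal -1, X#13); searched 12 to 12
pass branch (O moves first from the same position):
  | [12] O move#1: -1:-1/11*, -5:-1/7
  | [11] X move#2: -1:+1/10*, -5:+1/6
  | [10] O move#3: -1:-1/9*, -5:-1/5
  | [9] X move#4: -1:+1/8*, -5:+1/4
  | [8] O move#5: -1:-1/7*, -5:-1/3
  | [7] X move#6: -1:+1/6*, -5:+1/2
  | [6] O move#7: -1:-1/5*, -5:-1/1
  | [5] X move#8: -1:+1/4*, -5:+1/0
  | [4] O move#9: -1:-1/3*
  | [3] X move#10: -1:+1/2*
  | [2] O move#11: -1:-1/1*
  | [1] X move#12: -1:+1/0*
  | [0] end (terminal -1, O#13); searched 12 to 12
X moving scores -1; X passing scores +1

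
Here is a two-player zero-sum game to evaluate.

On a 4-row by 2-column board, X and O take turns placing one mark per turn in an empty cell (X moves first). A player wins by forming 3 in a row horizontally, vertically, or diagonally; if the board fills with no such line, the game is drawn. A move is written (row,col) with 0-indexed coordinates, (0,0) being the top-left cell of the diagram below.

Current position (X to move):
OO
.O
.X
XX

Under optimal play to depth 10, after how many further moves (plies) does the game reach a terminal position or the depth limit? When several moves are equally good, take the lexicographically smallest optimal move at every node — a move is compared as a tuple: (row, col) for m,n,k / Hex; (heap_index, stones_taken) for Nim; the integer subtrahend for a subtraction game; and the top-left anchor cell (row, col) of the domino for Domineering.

ply 1, X at OO/.O/.X/XX | (1,0)=+0→OO/XO/.X/XX*; (2,0)=+0→OO/.O/XX/XX
ply 2, O at OO/XO/.X/XX | (2,0)=+0→OO/XO/OX/XX*
ply 3: OO/XO/OX/XX is terminal +0 (X); from OO/.O/.X/XX depth 10

PV length from [OO/.O/.X/XX]: 2 plies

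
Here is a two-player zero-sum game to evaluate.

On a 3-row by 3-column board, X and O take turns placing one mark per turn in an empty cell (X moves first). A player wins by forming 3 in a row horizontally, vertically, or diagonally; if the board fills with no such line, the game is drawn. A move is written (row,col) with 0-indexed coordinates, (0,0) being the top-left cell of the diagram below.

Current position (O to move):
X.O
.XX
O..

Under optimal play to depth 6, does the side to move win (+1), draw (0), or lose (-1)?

[X.O/.XX/O..] O move#1: (0,1):-1/XOO/.XX/O..*, (1,0):-1/X.O/OXX/O.., (2,1):-1/X.O/.XX/OO., (2,2):-1/X.O/.XX/O.O
[XOO/.XX/O..] X move#2: (1,0):+1/XOO/XXX/O..*, (2,1):+1/XOO/.XX/OX., (2,2):+1/XOO/.XX/O.X
[XOO/XXX/O..] end (terminal -1, O#3); searched X.O/.XX/O.. to 6

value(X.O/.XX/O.., O) = -1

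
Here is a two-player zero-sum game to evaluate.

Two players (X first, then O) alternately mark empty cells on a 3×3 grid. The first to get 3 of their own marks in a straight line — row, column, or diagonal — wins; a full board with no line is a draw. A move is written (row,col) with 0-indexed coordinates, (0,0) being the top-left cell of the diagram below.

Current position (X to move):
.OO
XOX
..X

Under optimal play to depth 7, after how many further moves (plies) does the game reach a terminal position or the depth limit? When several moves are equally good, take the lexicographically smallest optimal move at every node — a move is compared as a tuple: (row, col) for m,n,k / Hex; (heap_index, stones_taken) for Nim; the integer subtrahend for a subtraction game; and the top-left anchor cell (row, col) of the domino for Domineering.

p1 X@[.OO/XOX/..X]: (0,0)[XOO/XOX/..X]-1* (2,0)[.OO/XOX/X.X]-1 (2,1)[.OO/XOX/.XX]-1
p2 O@[XOO/XOX/..X]: (2,0)[XOO/XOX/O.X]+1* (2,1)[XOO/XOX/.OX]+1
p3 X@[XOO/XOX/O.X] terminal -1; root [.OO/XOX/..X] d7

PV length from [.OO/XOX/..X]: 2 plies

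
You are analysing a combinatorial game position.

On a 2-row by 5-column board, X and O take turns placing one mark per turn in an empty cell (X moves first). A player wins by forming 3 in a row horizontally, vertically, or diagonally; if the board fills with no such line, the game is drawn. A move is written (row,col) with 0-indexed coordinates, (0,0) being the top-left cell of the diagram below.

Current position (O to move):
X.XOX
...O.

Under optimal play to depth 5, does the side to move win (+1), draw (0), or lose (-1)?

value(X.XOX/...O., O) = 0

[X.XOX/...O.] O move#1: (0,1):+0/XOXOX/...O.*, (1,0):-1/X.XOX/O..O., (1,1):-1/X.XOX/.O.O., (1,2):-1/X.XOX/..OO., (1,4):-1/X.XOX/...OO
[XOXOX/...O.] X move#2: (1,0):-1/XOXOX/X..O., (1,1):+0/XOXOX/.X.O.*, (1,2):+0/XOXOX/..XO., (1,4):+0/XOXOX/...OX
[XOXOX/.X.O.] O move#3: (1,0):+0/XOXOX/OX.O.*, (1,2):+0/XOXOX/.XOO., (1,4):+0/XOXOX/.X.OO
[XOXOX/OX.O.] X move#4: (1,2):+0/XOXOX/OXXO.*, (1,4):+0/XOXOX/OX.OX
[XOXOX/OXXO.] O move#5: (1,4):+0/XOXOX/OXXOO*
[XOXOX/OXXOO] end (terminal +0, X#6); searched X.XOX/...O. to 5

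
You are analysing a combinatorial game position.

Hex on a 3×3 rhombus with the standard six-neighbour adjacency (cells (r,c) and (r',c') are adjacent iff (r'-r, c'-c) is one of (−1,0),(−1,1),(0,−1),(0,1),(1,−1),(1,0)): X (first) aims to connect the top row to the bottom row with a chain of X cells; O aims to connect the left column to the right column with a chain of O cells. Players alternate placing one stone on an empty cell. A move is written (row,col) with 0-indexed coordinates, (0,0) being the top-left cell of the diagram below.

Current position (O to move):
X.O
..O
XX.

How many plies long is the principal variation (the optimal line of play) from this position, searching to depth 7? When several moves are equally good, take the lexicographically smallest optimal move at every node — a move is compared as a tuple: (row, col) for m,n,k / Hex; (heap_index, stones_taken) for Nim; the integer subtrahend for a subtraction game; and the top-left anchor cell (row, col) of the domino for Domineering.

[X.O/..O/XX.] O move#1: (0,1):-1/XOO/..O/XX., (1,0):+1/X.O/O.O/XX.*, (1,1):-1/X.O/.OO/XX., (2,2):-1/X.O/..O/XXO
[X.O/O.O/XX.] X move#2: (0,1):-1/XXO/O.O/XX.*, (1,1):-1/X.O/OXO/XX., (2,2):-1/X.O/O.O/XXX
[XXO/O.O/XX.] O move#3: (1,1):+1/XXO/OOO/XX.*, (2,2):-1/XXO/O.O/XXO
[XXO/OOO/XX.] end (terminal -1, X#4); searched X.O/..O/XX. to 7

PV length from [X.O/..O/XX.]: 3 plies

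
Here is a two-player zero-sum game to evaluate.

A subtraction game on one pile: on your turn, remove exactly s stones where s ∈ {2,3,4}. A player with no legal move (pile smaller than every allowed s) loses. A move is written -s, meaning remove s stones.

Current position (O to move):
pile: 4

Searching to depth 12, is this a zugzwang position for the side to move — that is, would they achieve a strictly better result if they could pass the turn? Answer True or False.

ply 1, O at 4 | -2=-1→2; -3=+1→1*; -4=+1→0
ply 2: 1 is terminal -1 (X); from 4 depth 12
pass branch (X moves first from the same position):
  | ply 1, X at 4 | -2=-1→2; -3=+1→1*; -4=+1→0
  | ply 2: 1 is terminal -1 (O); from 4 depth 12
O moving scores +1; O passing scores -1

zugzwang(4, O) = False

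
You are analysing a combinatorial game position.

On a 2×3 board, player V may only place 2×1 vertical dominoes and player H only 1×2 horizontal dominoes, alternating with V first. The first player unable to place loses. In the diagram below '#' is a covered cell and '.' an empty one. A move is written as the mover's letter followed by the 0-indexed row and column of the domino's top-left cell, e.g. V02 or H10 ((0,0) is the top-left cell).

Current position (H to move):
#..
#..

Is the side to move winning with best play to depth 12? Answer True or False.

p1 H@[#../#..]: H01[###/#..]+1* H11[#../###]+1
p2 V@[###/#..] terminal -1; root [#../#..] d12

H winning at [#../#..]: True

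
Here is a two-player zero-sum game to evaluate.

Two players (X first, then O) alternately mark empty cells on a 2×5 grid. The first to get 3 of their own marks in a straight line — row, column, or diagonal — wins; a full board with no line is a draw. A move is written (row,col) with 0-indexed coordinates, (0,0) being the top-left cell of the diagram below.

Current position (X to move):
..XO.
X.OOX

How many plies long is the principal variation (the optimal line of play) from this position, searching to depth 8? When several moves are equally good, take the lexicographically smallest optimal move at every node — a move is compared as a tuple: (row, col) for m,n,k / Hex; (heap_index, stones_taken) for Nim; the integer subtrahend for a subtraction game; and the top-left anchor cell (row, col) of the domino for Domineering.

PV length from [..XO./X.OOX]: 4 plies

ply 1, X at ..XO./X.OOX | (0,0)=-1→X.XO./X.OOX; (0,1)=-1→.XXO./X.OOX; (0,4)=-1→..XOX/X.OOX; (1,1)=+0→..XO./XXOOX*
ply 2, O at ..XO./XXOOX | (0,0)=+0→O.XO./XXOOX*; (0,1)=+0→.OXO./XXOOX; (0,4)=+0→..XOO/XXOOX
ply 3, X at O.XO./XXOOX | (0,1)=+0→OXXO./XXOOX*; (0,4)=+0→O.XOX/XXOOX
ply 4, O at OXXO./XXOOX | (0,4)=+0→OXXOO/XXOOX*
ply 5: OXXOO/XXOOX is terminal +0 (X); from ..XO./X.OOX depth 8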